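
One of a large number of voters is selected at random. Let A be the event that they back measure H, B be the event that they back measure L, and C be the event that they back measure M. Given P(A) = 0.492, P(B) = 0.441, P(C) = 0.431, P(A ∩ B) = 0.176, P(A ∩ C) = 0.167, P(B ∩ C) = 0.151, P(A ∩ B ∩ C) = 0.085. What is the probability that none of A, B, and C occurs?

By inclusion-exclusion,
P(A ∪ B ∪ C) = 0.492 + 0.441 + 0.431 − 0.176 − 0.167 − 0.151 + 0.085 = 0.955
P(none) = 1 − 0.955 = 0.045

0.045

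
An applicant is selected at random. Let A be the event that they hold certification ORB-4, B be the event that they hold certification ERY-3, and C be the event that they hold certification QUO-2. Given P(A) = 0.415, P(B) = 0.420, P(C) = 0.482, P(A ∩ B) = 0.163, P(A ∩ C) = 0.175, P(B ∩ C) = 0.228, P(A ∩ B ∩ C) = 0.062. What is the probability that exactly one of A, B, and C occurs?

Using the inclusion–exclusion count for exactly one event:
P(exactly one) = 0.415 + 0.420 + 0.482 − 2·0.163 − 2·0.175 − 2·0.228 + 3·0.062 = 0.371

0.371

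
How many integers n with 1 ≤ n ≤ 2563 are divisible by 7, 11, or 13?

720

Inclusion–exclusion gives
floor(2563/7) + floor(2563/11) + floor(2563/13) − floor(2563/77) − floor(2563/91) − floor(2563/143) + floor(2563/1001) = 366 + 233 + 197 − 33 − 28 − 17 + 2 = 720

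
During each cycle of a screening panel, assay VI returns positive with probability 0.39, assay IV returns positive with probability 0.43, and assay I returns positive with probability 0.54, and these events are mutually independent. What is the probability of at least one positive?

0.840058

P(none) = (1 − 0.39) × (1 − 0.43) × (1 − 0.54) = 0.61 × 0.57 × 0.46 = 0.159942
P(at least one) = 1 − 0.159942 = 0.840058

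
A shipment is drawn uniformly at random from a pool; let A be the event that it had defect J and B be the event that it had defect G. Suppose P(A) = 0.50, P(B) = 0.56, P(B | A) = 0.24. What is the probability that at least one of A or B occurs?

0.94

P(A ∩ B) = P(A)·P(B|A) = 0.50 × 0.24 = 0.12
By inclusion-exclusion,
P(A ∪ B) = 0.50 + 0.56 − 0.12 = 0.94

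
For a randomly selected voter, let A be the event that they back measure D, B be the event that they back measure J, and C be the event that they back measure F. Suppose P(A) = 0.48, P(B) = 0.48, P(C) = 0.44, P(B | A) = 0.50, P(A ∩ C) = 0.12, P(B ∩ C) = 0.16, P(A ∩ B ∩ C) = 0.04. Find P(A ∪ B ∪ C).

P(A ∩ B) = P(A)·P(B|A) = 0.48 × 0.50 = 0.24
Apply inclusion-exclusion:
P(A ∪ B ∪ C) = 0.48 + 0.48 + 0.44 − 0.24 − 0.12 − 0.16 + 0.04 = 0.92

0.92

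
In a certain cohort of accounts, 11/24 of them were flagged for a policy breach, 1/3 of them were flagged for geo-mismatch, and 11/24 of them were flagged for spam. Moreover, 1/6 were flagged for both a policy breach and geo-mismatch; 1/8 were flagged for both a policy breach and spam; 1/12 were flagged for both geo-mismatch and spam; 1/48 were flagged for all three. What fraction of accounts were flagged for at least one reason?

43/48

Inclusion–exclusion gives
P(at least one) = 11/24 + 1/3 + 11/24 − 1/6 − 1/8 − 1/12 + 1/48 = 43/48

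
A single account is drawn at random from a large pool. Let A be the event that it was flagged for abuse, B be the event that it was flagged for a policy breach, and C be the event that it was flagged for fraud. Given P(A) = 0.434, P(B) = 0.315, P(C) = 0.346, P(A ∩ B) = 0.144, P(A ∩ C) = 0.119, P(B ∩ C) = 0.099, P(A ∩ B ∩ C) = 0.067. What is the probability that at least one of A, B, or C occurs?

Inclusion–exclusion gives
P(A ∪ B ∪ C) = 0.434 + 0.315 + 0.346 − 0.144 − 0.119 − 0.099 + 0.067 = 0.800

0.800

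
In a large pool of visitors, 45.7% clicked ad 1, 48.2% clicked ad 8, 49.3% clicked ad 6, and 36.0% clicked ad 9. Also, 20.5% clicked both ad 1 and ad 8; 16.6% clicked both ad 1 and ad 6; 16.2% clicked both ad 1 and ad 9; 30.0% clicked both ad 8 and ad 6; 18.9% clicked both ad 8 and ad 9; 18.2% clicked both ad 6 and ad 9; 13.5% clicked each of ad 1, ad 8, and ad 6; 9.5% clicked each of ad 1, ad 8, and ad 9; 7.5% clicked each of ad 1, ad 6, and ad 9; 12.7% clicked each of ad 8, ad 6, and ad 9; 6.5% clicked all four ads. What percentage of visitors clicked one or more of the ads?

Inclusion–exclusion gives
P(≥1) = 45.7 + 48.2 + 49.3 + 36.0 − 20.5 − 16.6 − 16.2 − 30.0 − 18.9 − 18.2 + 13.5 + 9.5 + 7.5 + 12.7 − 6.5 = 95.5%

95.5%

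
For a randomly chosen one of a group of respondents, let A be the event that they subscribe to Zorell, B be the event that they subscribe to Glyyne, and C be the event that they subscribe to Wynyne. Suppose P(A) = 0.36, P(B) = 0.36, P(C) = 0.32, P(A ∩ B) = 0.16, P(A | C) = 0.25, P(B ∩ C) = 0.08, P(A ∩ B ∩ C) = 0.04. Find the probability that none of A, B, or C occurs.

P(A ∩ C) = P(C)·P(A|C) = 0.32 × 0.25 = 0.08
P(A ∪ B ∪ C) = 0.36 + 0.36 + 0.32 − 0.16 − 0.08 − 0.08 + 0.04 = 0.76
P(none) = 1 − 0.76 = 0.24

0.24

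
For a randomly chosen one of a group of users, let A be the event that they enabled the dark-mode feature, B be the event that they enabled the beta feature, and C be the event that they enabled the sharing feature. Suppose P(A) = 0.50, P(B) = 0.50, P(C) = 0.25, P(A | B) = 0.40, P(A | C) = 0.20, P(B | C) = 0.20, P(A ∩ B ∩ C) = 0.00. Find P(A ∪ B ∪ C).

0.95

P(A ∩ B) = P(B)·P(A|B) = 0.50 × 0.40 = 0.20
P(A ∩ C) = P(C)·P(A|C) = 0.25 × 0.20 = 0.05
P(B ∩ C) = P(C)·P(B|C) = 0.25 × 0.20 = 0.05
P(A ∪ B ∪ C) = 0.50 + 0.50 + 0.25 − 0.20 − 0.05 − 0.05 + 0.00 = 0.95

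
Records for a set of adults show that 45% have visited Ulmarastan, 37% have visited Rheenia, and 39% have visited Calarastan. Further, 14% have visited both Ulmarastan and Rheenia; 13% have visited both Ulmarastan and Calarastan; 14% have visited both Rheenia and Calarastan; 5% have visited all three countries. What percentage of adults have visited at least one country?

By inclusion–exclusion:
P(at least one) = 45 + 37 + 39 − 14 − 13 − 14 + 5 = 85%

85%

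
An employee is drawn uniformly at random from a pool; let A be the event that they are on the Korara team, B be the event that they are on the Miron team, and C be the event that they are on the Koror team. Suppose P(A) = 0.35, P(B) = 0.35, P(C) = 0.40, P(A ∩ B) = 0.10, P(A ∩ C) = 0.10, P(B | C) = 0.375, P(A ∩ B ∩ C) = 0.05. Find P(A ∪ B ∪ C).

P(B ∩ C) = P(C)·P(B|C) = 0.40 × 0.375 = 0.15
P(A ∪ B ∪ C) = 0.35 + 0.35 + 0.40 − 0.10 − 0.10 − 0.15 + 0.05 = 0.80

0.80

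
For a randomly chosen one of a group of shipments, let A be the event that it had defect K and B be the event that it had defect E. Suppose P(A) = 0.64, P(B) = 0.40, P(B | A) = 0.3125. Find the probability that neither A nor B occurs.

P(A ∩ B) = P(A)·P(B|A) = 0.64 × 0.3125 = 0.20
By inclusion-exclusion,
P(A ∪ B) = 0.64 + 0.40 − 0.20 = 0.84
P(none) = 1 − 0.84 = 0.16

0.16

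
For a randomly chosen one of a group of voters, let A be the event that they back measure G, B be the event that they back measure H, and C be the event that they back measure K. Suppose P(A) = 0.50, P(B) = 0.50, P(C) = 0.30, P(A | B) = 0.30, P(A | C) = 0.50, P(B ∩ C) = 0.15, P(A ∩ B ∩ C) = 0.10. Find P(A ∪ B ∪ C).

0.95

P(A ∩ B) = P(B)·P(A|B) = 0.50 × 0.30 = 0.15
P(A ∩ C) = P(C)·P(A|C) = 0.30 × 0.50 = 0.15
Apply inclusion-exclusion:
P(A ∪ B ∪ C) = 0.50 + 0.50 + 0.30 − 0.15 − 0.15 − 0.15 + 0.10 = 0.95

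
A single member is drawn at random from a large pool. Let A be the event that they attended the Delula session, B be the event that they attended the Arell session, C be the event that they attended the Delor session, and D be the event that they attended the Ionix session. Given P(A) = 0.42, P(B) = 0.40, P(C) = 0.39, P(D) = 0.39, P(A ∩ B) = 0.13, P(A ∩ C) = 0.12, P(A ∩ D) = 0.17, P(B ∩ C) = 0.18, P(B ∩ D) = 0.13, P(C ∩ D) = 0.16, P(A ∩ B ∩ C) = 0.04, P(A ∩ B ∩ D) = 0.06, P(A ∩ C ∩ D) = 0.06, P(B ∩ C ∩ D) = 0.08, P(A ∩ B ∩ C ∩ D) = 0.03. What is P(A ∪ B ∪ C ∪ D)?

0.92

By inclusion-exclusion,
P(A ∪ B ∪ C ∪ D) = 0.42 + 0.40 + 0.39 + 0.39 − 0.13 − 0.12 − 0.17 − 0.18 − 0.13 − 0.16 + 0.04 + 0.06 + 0.06 + 0.08 − 0.03 = 0.92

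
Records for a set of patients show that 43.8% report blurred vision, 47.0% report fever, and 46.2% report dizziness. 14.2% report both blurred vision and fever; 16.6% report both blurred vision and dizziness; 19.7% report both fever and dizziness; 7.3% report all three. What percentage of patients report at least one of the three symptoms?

Apply inclusion-exclusion:
P(≥1) = 43.8 + 47.0 + 46.2 − 14.2 − 16.6 − 19.7 + 7.3 = 93.8%

93.8%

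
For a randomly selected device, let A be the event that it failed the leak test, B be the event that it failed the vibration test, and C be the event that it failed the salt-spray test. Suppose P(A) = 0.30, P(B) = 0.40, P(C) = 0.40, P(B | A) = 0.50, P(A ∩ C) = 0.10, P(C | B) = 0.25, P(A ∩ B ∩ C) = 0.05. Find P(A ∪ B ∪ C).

0.80

P(A ∩ B) = P(A)·P(B|A) = 0.30 × 0.50 = 0.15
P(B ∩ C) = P(B)·P(C|B) = 0.40 × 0.25 = 0.10
By inclusion–exclusion:
P(A ∪ B ∪ C) = 0.30 + 0.40 + 0.40 − 0.15 − 0.10 − 0.10 + 0.05 = 0.80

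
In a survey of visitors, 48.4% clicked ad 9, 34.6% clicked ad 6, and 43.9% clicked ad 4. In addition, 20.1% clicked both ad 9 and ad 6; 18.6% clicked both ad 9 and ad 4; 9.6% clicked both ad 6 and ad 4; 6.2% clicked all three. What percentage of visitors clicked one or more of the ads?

Using inclusion–exclusion:
P(union) = 48.4 + 34.6 + 43.9 − 20.1 − 18.6 − 9.6 + 6.2 = 84.8%

84.8%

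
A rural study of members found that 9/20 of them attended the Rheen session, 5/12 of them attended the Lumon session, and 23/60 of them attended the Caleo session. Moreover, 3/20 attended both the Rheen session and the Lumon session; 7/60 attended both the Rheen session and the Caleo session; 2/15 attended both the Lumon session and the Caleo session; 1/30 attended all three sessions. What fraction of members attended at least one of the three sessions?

53/60

Using inclusion–exclusion:
P(union) = 9/20 + 5/12 + 23/60 − 3/20 − 7/60 − 2/15 + 1/30 = 53/60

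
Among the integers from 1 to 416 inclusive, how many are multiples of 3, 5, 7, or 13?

241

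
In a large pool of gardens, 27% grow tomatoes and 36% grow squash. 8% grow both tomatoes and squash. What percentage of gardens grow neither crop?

P(≥1) = 27 + 36 − 8 = 55%
P(none) = 100% − 55% = 45%

45%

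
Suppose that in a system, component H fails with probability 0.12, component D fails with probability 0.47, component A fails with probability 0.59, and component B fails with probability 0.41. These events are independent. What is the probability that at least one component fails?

P(none) = (1 − 0.12) × (1 − 0.47) × (1 − 0.59) × (1 − 0.41) = 0.88 × 0.53 × 0.41 × 0.59 = 0.11282216
P(at least one) = 1 − 0.11282216 = 0.88717784

0.88717784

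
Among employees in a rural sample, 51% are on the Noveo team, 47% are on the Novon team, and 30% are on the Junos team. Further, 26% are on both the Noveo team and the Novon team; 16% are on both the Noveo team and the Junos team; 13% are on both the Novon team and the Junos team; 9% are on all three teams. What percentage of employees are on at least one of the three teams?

82%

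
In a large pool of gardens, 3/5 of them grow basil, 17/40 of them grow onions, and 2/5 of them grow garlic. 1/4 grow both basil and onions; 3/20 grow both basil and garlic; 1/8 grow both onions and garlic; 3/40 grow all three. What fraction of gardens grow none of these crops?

P(≥1) = 3/5 + 17/40 + 2/5 − 1/4 − 3/20 − 1/8 + 3/40 = 39/40
P(none) = 1 − 39/40 = 1/40

1/40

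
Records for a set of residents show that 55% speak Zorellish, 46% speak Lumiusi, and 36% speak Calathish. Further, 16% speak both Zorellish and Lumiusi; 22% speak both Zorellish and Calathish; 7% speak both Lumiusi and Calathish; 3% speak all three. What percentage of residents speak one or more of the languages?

Inclusion–exclusion gives
P(union) = 55 + 46 + 36 − 16 − 22 − 7 + 3 = 95%

95%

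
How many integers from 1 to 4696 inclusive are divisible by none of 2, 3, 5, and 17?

⌊4696/2⌋ + ⌊4696/3⌋ + ⌊4696/5⌋ + ⌊4696/17⌋ − ⌊4696/6⌋ − ⌊4696/10⌋ − ⌊4696/34⌋ − ⌊4696/15⌋ − ⌊4696/51⌋ − ⌊4696/85⌋ + ⌊4696/30⌋ + ⌊4696/102⌋ + ⌊4696/170⌋ + ⌊4696/255⌋ − ⌊4696/510⌋ = 2348 + 1565 + 939 + 276 − 782 − 469 − 138 − 313 − 92 − 55 + 156 + 46 + 27 + 18 − 9 = 3517
4696 − 3517 = 1179

1179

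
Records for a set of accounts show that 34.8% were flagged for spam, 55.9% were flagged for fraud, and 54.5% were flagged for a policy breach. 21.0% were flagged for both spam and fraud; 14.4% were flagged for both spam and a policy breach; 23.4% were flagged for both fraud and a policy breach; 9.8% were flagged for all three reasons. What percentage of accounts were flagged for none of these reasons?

3.8%

By inclusion-exclusion,
P(at least one) = 34.8 + 55.9 + 54.5 − 21.0 − 14.4 − 23.4 + 9.8 = 96.2%
P(none) = 100% − 96.2% = 3.8%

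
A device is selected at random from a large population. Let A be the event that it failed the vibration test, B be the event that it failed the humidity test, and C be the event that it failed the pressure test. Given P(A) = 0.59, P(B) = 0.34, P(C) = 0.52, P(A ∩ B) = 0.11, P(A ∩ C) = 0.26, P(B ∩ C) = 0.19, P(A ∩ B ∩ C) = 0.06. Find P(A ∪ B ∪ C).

0.95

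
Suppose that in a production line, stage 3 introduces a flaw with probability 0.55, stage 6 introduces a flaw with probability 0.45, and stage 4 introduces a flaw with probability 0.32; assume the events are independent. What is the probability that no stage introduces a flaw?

P(none) = (1 − 0.55) × (1 − 0.45) × (1 − 0.32) = 0.45 × 0.55 × 0.68 = 0.1683

0.1683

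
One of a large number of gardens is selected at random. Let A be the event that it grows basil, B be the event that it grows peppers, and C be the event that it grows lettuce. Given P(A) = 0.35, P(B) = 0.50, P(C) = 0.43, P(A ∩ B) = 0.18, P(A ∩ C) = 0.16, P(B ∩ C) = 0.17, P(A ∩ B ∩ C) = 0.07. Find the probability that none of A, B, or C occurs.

0.16

By inclusion–exclusion:
P(A ∪ B ∪ C) = 0.35 + 0.50 + 0.43 − 0.18 − 0.16 − 0.17 + 0.07 = 0.84
P(none) = 1 − 0.84 = 0.16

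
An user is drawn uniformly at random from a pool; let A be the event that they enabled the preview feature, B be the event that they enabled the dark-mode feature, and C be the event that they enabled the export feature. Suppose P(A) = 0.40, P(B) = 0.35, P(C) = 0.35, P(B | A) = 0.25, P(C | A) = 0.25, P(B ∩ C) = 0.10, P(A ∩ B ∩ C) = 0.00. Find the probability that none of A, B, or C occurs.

P(A ∩ B) = P(A)·P(B|A) = 0.40 × 0.25 = 0.10
P(A ∩ C) = P(A)·P(C|A) = 0.40 × 0.25 = 0.10
Apply inclusion-exclusion:
P(A ∪ B ∪ C) = 0.40 + 0.35 + 0.35 − 0.10 − 0.10 − 0.10 + 0.00 = 0.80
P(none) = 1 − 0.80 = 0.20

0.20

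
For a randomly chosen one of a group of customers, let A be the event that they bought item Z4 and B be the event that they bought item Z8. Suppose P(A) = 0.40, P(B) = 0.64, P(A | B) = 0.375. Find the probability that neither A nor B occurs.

0.20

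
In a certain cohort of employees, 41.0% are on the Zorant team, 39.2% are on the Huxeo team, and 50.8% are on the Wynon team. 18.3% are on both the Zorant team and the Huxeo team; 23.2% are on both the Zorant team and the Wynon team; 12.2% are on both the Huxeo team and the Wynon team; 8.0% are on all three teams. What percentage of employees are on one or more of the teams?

P(at least one) = 41.0 + 39.2 + 50.8 − 18.3 − 23.2 − 12.2 + 8.0 = 85.3%

85.3%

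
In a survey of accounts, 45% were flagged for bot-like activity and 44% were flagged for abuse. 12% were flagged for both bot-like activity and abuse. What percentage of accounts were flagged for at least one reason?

P(≥1) = 45 + 44 − 12 = 77%

77%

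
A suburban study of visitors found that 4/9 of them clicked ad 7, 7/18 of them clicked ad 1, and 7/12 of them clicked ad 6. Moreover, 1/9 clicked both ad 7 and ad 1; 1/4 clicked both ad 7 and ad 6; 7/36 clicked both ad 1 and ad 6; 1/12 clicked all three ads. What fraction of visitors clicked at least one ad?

P(≥1) = 4/9 + 7/18 + 7/12 − 1/9 − 1/4 − 7/36 + 1/12 = 17/18

17/18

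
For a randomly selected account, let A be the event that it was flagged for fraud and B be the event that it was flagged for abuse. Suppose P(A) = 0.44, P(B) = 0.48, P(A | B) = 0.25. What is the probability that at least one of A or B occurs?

0.80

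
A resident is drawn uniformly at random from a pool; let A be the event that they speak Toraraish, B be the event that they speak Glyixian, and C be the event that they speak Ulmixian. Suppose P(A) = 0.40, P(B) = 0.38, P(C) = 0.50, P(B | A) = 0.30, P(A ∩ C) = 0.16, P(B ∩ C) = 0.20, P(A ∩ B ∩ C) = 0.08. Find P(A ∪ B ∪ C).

0.88

P(A ∩ B) = P(A)·P(B|A) = 0.40 × 0.30 = 0.12
P(A ∪ B ∪ C) = 0.40 + 0.38 + 0.50 − 0.12 − 0.16 − 0.20 + 0.08 = 0.88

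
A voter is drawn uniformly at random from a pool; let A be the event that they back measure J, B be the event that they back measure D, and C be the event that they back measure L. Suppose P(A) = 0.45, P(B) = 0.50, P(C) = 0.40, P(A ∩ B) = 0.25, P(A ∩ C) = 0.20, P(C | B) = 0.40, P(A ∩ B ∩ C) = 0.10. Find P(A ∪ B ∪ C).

0.80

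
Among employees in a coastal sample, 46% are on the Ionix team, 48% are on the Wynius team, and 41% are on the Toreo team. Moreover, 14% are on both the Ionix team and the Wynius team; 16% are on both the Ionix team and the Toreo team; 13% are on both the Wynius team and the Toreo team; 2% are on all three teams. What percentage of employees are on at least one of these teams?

94%

P(≥1) = 46 + 48 + 41 − 14 − 16 − 13 + 2 = 94%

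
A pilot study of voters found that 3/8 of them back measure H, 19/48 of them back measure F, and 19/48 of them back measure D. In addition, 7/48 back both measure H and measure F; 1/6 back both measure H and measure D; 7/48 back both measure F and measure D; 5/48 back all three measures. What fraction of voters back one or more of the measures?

By inclusion–exclusion:
P(union) = 3/8 + 19/48 + 19/48 − 7/48 − 1/6 − 7/48 + 5/48 = 13/16

13/16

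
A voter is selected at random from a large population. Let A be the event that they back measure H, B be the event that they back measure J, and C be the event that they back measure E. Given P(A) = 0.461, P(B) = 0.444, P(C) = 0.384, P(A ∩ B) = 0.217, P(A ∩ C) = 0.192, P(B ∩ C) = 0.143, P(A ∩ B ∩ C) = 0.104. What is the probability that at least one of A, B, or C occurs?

0.841

By inclusion–exclusion:
P(A ∪ B ∪ C) = 0.461 + 0.444 + 0.384 − 0.217 − 0.192 − 0.143 + 0.104 = 0.841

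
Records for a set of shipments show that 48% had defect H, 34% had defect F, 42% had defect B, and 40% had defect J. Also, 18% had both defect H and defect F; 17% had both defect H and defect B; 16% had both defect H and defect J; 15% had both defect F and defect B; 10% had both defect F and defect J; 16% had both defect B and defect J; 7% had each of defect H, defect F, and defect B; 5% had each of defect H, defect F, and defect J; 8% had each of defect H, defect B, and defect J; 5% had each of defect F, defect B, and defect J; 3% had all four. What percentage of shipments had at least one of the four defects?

P(union) = 48 + 34 + 42 + 40 − 18 − 17 − 16 − 15 − 10 − 16 + 7 + 5 + 8 + 5 − 3 = 94%

94%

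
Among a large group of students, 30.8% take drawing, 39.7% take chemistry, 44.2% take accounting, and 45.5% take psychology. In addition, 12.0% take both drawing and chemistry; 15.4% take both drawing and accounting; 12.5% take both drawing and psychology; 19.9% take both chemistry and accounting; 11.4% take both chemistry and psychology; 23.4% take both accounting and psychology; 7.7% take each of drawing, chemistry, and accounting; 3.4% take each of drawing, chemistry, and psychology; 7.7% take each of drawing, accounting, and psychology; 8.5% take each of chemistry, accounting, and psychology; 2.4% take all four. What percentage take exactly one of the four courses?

43.3%

Using the inclusion–exclusion count for exactly one event:
P(exactly one) = 30.8 + 39.7 + 44.2 + 45.5 − 2·12.0 − 2·15.4 − 2·12.5 − 2·19.9 − 2·11.4 − 2·23.4 + 3·7.7 + 3·3.4 + 3·7.7 + 3·8.5 − 4·2.4 = 43.3%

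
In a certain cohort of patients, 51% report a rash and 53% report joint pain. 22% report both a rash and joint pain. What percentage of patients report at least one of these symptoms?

82%

By inclusion-exclusion,
P(at least one) = 51 + 53 − 22 = 82%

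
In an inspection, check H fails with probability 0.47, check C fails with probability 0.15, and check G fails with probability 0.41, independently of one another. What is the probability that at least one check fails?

P(none) = (1 − 0.47) × (1 − 0.15) × (1 − 0.41) = 0.53 × 0.85 × 0.59 = 0.265795
P(at least one) = 1 − 0.265795 = 0.734205

0.734205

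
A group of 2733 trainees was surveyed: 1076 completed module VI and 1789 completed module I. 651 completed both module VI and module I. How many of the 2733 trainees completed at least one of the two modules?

2214

N(≥1) = 1076 + 1789 − 651 = 2214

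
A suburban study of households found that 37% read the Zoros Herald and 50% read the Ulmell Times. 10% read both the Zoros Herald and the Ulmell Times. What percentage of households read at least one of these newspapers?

Inclusion–exclusion gives
P(≥1) = 37 + 50 − 10 = 77%

77%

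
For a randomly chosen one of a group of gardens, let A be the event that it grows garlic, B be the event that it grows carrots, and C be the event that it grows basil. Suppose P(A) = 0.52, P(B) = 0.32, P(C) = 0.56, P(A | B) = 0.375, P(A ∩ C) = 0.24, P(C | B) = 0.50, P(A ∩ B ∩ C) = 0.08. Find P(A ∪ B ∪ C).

0.96

P(A ∩ B) = P(B)·P(A|B) = 0.32 × 0.375 = 0.12
P(B ∩ C) = P(B)·P(C|B) = 0.32 × 0.50 = 0.16
P(A ∪ B ∪ C) = 0.52 + 0.32 + 0.56 − 0.12 − 0.24 − 0.16 + 0.08 = 0.96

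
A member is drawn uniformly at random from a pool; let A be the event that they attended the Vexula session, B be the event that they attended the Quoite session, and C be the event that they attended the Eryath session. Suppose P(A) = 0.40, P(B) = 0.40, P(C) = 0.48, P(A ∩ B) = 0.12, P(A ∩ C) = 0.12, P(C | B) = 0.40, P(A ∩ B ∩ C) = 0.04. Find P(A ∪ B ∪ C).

P(B ∩ C) = P(B)·P(C|B) = 0.40 × 0.40 = 0.16
Using inclusion–exclusion:
P(A ∪ B ∪ C) = 0.40 + 0.40 + 0.48 − 0.12 − 0.12 − 0.16 + 0.04 = 0.92

0.92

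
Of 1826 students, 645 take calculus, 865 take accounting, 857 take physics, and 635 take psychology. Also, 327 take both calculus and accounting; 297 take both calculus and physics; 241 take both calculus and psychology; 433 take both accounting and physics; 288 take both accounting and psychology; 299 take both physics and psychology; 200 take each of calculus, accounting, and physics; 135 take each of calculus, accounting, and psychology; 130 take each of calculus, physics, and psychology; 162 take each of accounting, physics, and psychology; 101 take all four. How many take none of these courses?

183

Apply inclusion-exclusion:
|at least one| = 645 + 865 + 857 + 635 − 327 − 297 − 241 − 433 − 288 − 299 + 200 + 135 + 130 + 162 − 101 = 1643
None: 1826 − 1643 = 183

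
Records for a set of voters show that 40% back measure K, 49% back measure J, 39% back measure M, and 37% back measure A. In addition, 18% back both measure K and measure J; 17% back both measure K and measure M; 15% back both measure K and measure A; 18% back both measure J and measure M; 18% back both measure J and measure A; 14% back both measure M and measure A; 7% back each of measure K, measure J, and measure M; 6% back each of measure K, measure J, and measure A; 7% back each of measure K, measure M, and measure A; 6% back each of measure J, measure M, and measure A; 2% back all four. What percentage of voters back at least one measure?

89%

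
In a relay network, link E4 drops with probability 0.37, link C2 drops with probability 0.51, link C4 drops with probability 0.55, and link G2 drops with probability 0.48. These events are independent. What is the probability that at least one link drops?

0.9277642

Since the events are independent, P(none) is the product of the individual non-occurrence probabilities.
P(none) = (1 − 0.37) × (1 − 0.51) × (1 − 0.55) × (1 − 0.48) = 0.63 × 0.49 × 0.45 × 0.52 = 0.0722358
P(at least one) = 1 − 0.0722358 = 0.9277642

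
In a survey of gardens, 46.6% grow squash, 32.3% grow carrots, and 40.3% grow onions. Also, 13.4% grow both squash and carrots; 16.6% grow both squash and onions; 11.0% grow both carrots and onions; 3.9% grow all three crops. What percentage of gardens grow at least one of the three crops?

Apply inclusion-exclusion:
P(≥1) = 46.6 + 32.3 + 40.3 − 13.4 − 16.6 − 11.0 + 3.9 = 82.1%

82.1%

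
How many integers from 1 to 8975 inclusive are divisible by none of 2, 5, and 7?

3077

⌊8975/2⌋ + ⌊8975/5⌋ + ⌊8975/7⌋ − ⌊8975/10⌋ − ⌊8975/14⌋ − ⌊8975/35⌋ + ⌊8975/70⌋ = 4487 + 1795 + 1282 − 897 − 641 − 256 + 128 = 5898
8975 − 5898 = 3077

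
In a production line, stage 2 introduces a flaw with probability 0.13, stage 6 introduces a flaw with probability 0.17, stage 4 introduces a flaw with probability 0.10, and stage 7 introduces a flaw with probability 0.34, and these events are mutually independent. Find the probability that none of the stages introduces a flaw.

Independence gives P(none) = ∏(1 − pᵢ).
P(none) = (1 − 0.13) × (1 − 0.17) × (1 − 0.10) × (1 − 0.34) = 0.87 × 0.83 × 0.90 × 0.66 = 0.4289274

0.4289274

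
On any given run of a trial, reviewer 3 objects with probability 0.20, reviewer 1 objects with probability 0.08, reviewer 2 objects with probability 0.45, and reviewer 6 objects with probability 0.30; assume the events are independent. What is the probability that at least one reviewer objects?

0.71664

P(none) = (1 − 0.20) × (1 − 0.08) × (1 − 0.45) × (1 − 0.30) = 0.80 × 0.92 × 0.55 × 0.70 = 0.28336
P(at least one) = 1 − 0.28336 = 0.71664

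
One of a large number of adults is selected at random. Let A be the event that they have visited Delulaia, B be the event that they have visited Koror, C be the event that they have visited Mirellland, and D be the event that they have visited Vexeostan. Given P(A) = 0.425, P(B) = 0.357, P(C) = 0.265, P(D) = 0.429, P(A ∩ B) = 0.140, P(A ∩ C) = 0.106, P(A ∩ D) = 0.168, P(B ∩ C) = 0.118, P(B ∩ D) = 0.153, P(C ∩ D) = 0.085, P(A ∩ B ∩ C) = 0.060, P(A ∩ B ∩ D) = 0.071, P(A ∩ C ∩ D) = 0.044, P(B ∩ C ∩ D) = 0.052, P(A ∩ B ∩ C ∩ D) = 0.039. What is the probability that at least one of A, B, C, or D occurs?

0.894

P(A ∪ B ∪ C ∪ D) = 0.425 + 0.357 + 0.265 + 0.429 − 0.140 − 0.106 − 0.168 − 0.118 − 0.153 − 0.085 + 0.060 + 0.071 + 0.044 + 0.052 − 0.039 = 0.894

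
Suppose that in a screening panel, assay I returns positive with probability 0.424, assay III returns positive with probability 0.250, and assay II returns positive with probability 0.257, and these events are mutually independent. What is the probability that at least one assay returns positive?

0.679024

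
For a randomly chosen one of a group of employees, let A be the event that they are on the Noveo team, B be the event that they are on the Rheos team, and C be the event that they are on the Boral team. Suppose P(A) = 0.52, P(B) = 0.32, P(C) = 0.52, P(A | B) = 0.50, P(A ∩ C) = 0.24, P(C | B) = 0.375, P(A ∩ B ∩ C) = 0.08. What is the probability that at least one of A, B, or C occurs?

0.92

P(A ∩ B) = P(B)·P(A|B) = 0.32 × 0.50 = 0.16
P(B ∩ C) = P(B)·P(C|B) = 0.32 × 0.375 = 0.12
P(A ∪ B ∪ C) = 0.52 + 0.32 + 0.52 − 0.16 − 0.24 − 0.12 + 0.08 = 0.92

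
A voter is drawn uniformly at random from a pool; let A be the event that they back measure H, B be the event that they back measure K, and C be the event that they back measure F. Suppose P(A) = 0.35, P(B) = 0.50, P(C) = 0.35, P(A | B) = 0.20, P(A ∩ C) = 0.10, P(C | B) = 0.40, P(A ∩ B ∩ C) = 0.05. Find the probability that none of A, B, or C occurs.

P(A ∩ B) = P(B)·P(A|B) = 0.50 × 0.20 = 0.10
P(B ∩ C) = P(B)·P(C|B) = 0.50 × 0.40 = 0.20
P(A ∪ B ∪ C) = 0.35 + 0.50 + 0.35 − 0.10 − 0.10 − 0.20 + 0.05 = 0.85
P(none) = 1 − 0.85 = 0.15

0.15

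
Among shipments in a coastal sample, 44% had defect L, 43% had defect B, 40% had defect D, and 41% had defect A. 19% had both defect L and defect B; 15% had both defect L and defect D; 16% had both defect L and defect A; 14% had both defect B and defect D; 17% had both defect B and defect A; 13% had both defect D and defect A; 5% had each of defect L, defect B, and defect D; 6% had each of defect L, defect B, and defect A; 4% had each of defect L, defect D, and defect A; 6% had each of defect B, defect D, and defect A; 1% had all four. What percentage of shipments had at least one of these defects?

94%

Inclusion–exclusion gives
P(≥1) = 44 + 43 + 40 + 41 − 19 − 15 − 16 − 14 − 17 − 13 + 5 + 6 + 4 + 6 − 1 = 94%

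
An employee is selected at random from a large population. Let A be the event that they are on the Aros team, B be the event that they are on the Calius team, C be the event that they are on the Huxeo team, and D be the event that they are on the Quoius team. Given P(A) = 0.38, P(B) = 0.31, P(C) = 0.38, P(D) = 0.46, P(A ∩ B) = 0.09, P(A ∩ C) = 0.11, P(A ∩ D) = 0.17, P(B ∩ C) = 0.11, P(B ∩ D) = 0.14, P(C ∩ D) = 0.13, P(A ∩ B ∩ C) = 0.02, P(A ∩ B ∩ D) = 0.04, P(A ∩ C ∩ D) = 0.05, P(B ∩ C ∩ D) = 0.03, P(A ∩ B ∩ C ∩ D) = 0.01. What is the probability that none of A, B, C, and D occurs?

P(A ∪ B ∪ C ∪ D) = 0.38 + 0.31 + 0.38 + 0.46 − 0.09 − 0.11 − 0.17 − 0.11 − 0.14 − 0.13 + 0.02 + 0.04 + 0.05 + 0.03 − 0.01 = 0.91
P(none) = 1 − 0.91 = 0.09

0.09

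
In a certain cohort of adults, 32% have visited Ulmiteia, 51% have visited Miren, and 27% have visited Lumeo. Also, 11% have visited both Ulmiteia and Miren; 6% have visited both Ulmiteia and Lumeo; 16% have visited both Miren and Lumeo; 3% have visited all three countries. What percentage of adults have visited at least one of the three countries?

80%

Using inclusion–exclusion:
P(≥1) = 32 + 51 + 27 − 11 − 6 − 16 + 3 = 80%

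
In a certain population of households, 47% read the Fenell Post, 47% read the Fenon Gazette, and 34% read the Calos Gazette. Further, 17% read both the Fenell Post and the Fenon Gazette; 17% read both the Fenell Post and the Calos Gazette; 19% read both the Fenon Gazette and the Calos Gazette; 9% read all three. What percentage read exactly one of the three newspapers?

49%

P(exactly one) = 47 + 47 + 34 − 2·17 − 2·17 − 2·19 + 3·9 = 49%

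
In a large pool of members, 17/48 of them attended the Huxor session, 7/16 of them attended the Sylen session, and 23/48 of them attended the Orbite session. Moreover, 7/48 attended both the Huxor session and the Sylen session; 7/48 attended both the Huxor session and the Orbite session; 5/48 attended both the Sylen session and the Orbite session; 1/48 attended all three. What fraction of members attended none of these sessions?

5/48

Inclusion–exclusion gives
P(at least one) = 17/48 + 7/16 + 23/48 − 7/48 − 7/48 − 5/48 + 1/48 = 43/48
P(none) = 1 − 43/48 = 5/48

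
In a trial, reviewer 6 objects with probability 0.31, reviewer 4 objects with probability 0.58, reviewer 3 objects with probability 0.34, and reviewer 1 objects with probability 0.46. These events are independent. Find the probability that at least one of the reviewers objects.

P(none) = (1 − 0.31) × (1 − 0.58) × (1 − 0.34) × (1 − 0.46) = 0.69 × 0.42 × 0.66 × 0.54 = 0.10328472
P(at least one) = 1 − 0.10328472 = 0.89671528

0.89671528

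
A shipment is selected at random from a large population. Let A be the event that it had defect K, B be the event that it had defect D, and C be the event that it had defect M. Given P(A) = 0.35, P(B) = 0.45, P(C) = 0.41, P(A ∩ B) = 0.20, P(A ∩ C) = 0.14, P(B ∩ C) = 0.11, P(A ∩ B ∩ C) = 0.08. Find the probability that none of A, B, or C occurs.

0.16

By inclusion–exclusion:
P(A ∪ B ∪ C) = 0.35 + 0.45 + 0.41 − 0.20 − 0.14 − 0.11 + 0.08 = 0.84
P(none) = 1 − 0.84 = 0.16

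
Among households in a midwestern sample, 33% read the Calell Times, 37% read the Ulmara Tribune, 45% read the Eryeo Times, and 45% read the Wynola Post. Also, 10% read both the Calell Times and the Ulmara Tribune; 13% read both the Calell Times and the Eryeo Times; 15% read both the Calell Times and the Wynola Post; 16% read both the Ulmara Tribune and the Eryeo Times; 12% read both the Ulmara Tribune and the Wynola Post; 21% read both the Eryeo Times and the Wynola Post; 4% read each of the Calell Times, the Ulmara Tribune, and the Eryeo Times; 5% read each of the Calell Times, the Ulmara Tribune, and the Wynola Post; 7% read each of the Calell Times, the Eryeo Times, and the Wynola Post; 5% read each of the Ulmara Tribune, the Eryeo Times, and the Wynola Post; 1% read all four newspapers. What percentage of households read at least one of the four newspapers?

93%

Inclusion–exclusion gives
P(union) = 33 + 37 + 45 + 45 − 10 − 13 − 15 − 16 − 12 − 21 + 4 + 5 + 7 + 5 − 1 = 93%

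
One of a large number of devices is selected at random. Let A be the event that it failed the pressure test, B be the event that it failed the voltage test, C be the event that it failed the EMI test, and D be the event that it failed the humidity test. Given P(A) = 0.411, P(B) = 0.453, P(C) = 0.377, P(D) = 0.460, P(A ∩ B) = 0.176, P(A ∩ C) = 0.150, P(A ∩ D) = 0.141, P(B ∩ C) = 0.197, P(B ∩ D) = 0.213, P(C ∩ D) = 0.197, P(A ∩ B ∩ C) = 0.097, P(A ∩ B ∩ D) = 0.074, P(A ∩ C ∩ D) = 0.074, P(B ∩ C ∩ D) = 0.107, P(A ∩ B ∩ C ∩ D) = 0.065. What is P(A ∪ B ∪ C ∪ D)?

By inclusion–exclusion:
P(A ∪ B ∪ C ∪ D) = 0.411 + 0.453 + 0.377 + 0.460 − 0.176 − 0.150 − 0.141 − 0.197 − 0.213 − 0.197 + 0.097 + 0.074 + 0.074 + 0.107 − 0.065 = 0.914

0.914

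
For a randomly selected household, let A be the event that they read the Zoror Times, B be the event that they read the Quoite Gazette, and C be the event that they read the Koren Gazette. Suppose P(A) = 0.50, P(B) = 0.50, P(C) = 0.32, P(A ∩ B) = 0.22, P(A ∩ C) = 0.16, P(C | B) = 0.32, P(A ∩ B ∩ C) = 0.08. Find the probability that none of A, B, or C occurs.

0.14

P(B ∩ C) = P(B)·P(C|B) = 0.50 × 0.32 = 0.16
P(A ∪ B ∪ C) = 0.50 + 0.50 + 0.32 − 0.22 − 0.16 − 0.16 + 0.08 = 0.86
P(none) = 1 − 0.86 = 0.14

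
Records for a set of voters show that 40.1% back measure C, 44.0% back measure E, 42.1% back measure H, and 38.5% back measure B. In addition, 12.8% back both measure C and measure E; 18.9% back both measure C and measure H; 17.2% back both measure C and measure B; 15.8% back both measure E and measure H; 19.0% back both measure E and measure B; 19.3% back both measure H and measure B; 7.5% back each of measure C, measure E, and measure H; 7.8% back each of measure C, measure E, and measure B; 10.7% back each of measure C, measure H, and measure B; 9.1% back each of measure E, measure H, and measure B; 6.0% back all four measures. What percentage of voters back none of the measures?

9.2%

P(union) = 40.1 + 44.0 + 42.1 + 38.5 − 12.8 − 18.9 − 17.2 − 15.8 − 19.0 − 19.3 + 7.5 + 7.8 + 10.7 + 9.1 − 6.0 = 90.8%
P(none) = 100% − 90.8% = 9.2%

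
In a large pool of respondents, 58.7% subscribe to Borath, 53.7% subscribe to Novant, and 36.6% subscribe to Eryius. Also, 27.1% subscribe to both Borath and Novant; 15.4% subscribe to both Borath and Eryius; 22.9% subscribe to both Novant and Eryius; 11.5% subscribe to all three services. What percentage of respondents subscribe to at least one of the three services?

95.1%

Apply inclusion-exclusion:
P(≥1) = 58.7 + 53.7 + 36.6 − 27.1 − 15.4 − 22.9 + 11.5 = 95.1%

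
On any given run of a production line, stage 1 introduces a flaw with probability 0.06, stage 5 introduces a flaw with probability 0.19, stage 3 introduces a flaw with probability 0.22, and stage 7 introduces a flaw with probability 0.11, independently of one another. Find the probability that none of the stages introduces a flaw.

0.52856388

Since the events are independent, P(none) is the product of the individual non-occurrence probabilities.
P(none) = (1 − 0.06) × (1 − 0.19) × (1 − 0.22) × (1 − 0.11) = 0.94 × 0.81 × 0.78 × 0.89 = 0.52856388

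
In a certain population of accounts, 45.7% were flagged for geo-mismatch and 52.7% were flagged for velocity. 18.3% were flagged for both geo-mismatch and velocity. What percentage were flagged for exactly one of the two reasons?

By inclusion–exclusion (exactly-one form):
P(exactly one) = 45.7 + 52.7 − 2·18.3 = 61.8%

61.8%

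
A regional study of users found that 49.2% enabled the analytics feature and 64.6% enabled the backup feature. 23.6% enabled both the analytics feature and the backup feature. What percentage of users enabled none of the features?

P(at least one) = 49.2 + 64.6 − 23.6 = 90.2%
P(none) = 100% − 90.2% = 9.8%

9.8%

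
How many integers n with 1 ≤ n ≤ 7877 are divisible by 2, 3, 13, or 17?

5596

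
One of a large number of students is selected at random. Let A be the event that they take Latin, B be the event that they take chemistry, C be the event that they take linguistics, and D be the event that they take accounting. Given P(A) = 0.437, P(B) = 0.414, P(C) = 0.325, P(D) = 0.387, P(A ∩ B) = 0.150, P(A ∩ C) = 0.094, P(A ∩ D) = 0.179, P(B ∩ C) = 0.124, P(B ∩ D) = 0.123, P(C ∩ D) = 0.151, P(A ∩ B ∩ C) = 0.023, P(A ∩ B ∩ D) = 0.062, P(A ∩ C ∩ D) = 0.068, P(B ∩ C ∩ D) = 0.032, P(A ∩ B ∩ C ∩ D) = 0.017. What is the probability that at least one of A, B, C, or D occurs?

Inclusion–exclusion gives
P(A ∪ B ∪ C ∪ D) = 0.437 + 0.414 + 0.325 + 0.387 − 0.150 − 0.094 − 0.179 − 0.124 − 0.123 − 0.151 + 0.023 + 0.062 + 0.068 + 0.032 − 0.017 = 0.910

0.910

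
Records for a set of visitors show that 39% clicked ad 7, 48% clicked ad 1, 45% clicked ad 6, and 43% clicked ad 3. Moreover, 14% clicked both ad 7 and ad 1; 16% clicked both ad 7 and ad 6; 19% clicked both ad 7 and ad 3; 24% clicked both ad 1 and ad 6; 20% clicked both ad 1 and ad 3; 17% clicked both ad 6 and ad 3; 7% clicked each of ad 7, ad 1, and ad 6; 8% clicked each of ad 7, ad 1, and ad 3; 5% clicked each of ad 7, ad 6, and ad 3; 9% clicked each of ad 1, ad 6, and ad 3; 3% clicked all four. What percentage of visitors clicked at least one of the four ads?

91%

By inclusion-exclusion,
P(≥1) = 39 + 48 + 45 + 43 − 14 − 16 − 19 − 24 − 20 − 17 + 7 + 8 + 5 + 9 − 3 = 91%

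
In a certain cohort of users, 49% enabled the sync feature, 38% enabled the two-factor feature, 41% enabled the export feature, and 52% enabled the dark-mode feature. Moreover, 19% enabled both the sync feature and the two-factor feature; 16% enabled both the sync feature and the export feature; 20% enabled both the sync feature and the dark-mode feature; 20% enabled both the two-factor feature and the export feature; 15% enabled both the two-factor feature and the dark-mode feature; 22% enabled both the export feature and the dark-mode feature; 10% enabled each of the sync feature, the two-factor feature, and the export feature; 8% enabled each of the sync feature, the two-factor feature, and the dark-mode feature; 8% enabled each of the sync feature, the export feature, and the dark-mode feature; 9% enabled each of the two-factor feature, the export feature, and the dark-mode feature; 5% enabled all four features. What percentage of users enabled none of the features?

2%

Using inclusion–exclusion:
P(≥1) = 49 + 38 + 41 + 52 − 19 − 16 − 20 − 20 − 15 − 22 + 10 + 8 + 8 + 9 − 5 = 98%
P(none) = 100% − 98% = 2%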